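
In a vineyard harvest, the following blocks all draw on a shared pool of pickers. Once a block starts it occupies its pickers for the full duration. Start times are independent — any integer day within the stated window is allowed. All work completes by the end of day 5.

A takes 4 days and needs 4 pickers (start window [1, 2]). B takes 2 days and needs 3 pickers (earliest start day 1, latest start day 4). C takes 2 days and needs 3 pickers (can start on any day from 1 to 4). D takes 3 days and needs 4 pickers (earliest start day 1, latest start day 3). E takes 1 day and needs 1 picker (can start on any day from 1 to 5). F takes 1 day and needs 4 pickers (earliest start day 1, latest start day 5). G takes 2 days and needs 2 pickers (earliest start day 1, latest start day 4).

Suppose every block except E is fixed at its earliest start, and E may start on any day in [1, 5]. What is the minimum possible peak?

20

E@1: d1:21  d2:16  d3:8  d4:4  d5:0 → peak 21
E@2: d1:20  d2:17  d3:8  d4:4  d5:0 → peak 20
E@3: d1:20  d2:16  d3:9  d4:4  d5:0 → peak 20
E@4: d1:20  d2:16  d3:8  d4:5  d5:0 → peak 20
E@5: d1:20  d2:16  d3:8  d4:4  d5:1 → peak 20
Best is E@2, peak 20.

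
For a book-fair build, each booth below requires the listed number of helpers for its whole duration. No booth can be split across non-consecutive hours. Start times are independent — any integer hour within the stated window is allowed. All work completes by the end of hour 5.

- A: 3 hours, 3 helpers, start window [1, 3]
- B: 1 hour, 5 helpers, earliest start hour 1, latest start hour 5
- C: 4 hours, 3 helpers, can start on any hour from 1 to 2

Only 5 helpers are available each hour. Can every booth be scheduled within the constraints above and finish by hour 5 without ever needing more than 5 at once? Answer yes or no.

Total helper-hours = 26; over 5 hours the average is 26/5 > 5, so some hour must exceed 5.

no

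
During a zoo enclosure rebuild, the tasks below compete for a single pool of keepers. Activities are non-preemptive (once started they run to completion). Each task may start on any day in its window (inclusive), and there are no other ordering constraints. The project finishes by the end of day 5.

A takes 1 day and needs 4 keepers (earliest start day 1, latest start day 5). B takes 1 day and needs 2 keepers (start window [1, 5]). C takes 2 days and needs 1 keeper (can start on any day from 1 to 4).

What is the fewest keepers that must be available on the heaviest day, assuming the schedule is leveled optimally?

4

Early-start (A@1, B@1, C@1) gives peak 7: d1:7  d2:1  d3:0  d4:0  d5:0.
Shift B→2, C→2.
Schedule A@1, B@2, C@2: d1:4  d2:3  d3:1  d4:0  d5:0 — peak 4.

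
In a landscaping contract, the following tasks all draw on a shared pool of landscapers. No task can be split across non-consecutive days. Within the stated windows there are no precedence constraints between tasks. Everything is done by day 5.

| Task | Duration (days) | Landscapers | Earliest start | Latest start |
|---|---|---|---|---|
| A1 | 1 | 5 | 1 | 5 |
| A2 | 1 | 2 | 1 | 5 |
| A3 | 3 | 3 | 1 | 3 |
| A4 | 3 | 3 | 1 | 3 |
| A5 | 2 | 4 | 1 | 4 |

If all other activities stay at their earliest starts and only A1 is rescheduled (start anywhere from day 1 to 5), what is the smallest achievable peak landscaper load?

12

A1@1: d1:17  d2:10  d3:6  d4:0  d5:0 → peak 17
A1@2: d1:12  d2:15  d3:6  d4:0  d5:0 → peak 15
A1@3: d1:12  d2:10  d3:11  d4:0  d5:0 → peak 12
A1@4: d1:12  d2:10  d3:6  d4:5  d5:0 → peak 12
A1@5: d1:12  d2:10  d3:6  d4:0  d5:5 → peak 12
Best is A1@3, peak 12.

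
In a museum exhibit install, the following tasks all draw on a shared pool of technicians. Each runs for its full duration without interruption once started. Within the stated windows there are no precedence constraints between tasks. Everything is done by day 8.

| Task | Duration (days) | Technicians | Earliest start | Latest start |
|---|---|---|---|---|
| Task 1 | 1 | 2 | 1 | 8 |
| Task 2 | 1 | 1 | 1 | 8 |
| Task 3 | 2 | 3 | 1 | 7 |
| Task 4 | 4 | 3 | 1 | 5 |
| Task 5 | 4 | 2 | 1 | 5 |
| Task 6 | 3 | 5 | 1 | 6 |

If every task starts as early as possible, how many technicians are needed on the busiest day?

16

Early-start schedule: Task 1@1, Task 2@1, Task 3@1, Task 4@1, Task 5@1, Task 6@1.
Load per day: day 1: 16, day 2: 13, day 3: 10, day 4: 5, day 5: 0, day 6: 0, day 7: 0, day 8: 0.
Peak is 16.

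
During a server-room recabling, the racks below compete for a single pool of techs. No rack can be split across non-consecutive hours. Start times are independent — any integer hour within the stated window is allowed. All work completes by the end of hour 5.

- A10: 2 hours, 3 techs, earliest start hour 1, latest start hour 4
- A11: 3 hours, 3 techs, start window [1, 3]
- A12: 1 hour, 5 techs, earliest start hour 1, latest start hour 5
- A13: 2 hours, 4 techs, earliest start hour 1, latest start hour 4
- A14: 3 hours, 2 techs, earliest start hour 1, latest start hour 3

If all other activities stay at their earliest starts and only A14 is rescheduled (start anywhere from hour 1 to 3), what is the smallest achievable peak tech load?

A14@1: h1:17  h2:12  h3:5  h4:0  h5:0 → peak 17
A14@2: h1:15  h2:12  h3:5  h4:2  h5:0 → peak 15
A14@3: h1:15  h2:10  h3:5  h4:2  h5:2 → peak 15
Best is A14@2, peak 15.

15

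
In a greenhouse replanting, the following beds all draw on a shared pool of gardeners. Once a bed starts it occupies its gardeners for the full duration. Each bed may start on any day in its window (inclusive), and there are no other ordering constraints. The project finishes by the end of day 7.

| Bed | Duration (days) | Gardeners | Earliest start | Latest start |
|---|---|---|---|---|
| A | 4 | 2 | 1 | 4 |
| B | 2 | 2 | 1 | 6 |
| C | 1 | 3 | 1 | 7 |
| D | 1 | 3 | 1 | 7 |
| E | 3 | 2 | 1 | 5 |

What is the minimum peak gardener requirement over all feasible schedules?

Early-start (A@1, B@1, C@1, D@1, E@1) gives peak 12: d1:12  d2:6  d3:4  d4:2  d5:0  d6:0  d7:0.
Shift C→6, D→7, E→3.
Schedule A@1, B@1, C@6, D@7, E@3: d1:4  d2:4  d3:4  d4:4  d5:2  d6:3  d7:3 — peak 4.
Total gardener-days = 24 over 7 days ⇒ peak ≥ ⌈24/7⌉ = 4, so 4 is optimal.

4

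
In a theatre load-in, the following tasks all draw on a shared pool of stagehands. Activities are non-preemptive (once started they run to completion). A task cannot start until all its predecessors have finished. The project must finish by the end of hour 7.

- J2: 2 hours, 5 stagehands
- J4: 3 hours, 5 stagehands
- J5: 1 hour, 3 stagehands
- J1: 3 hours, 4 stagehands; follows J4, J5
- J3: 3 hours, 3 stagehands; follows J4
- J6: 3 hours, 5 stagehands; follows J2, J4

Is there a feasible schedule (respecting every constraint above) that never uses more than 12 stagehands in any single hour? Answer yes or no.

yes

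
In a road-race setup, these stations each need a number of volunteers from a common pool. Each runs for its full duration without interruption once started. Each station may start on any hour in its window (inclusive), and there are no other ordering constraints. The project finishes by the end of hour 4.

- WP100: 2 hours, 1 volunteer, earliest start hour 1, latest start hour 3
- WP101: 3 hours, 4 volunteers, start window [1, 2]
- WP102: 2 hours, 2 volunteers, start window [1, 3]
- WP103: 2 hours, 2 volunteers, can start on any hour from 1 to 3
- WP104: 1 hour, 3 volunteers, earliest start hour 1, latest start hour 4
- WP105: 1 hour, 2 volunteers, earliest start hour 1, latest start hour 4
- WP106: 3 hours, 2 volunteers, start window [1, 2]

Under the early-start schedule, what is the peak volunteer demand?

16

Early-start schedule: WP100@1, WP101@1, WP102@1, WP103@1, WP104@1, WP105@1, WP106@1.
Load per hour: hour 1: 16, hour 2: 11, hour 3: 6, hour 4: 0.
Peak is 16.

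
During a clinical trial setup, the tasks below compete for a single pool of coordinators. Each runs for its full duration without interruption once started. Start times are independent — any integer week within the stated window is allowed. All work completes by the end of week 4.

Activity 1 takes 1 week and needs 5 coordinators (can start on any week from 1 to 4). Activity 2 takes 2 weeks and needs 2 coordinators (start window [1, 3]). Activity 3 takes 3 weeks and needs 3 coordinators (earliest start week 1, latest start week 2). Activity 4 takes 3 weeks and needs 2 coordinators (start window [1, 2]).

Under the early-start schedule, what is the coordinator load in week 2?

7

At early start, week 2 has: Activity 2, Activity 3, Activity 4.
Demand: 2 + 3 + 2 = 7.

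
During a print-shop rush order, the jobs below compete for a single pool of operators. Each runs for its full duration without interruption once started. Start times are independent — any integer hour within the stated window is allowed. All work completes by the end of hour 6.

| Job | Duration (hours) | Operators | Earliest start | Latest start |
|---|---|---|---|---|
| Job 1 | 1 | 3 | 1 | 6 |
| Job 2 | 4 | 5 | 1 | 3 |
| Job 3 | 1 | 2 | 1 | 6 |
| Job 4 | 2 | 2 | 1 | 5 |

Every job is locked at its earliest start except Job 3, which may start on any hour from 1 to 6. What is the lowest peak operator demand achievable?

Job 3@1: h1:12  h2:7  h3:5  h4:5  h5:0  h6:0 → peak 12
Job 3@2: h1:10  h2:9  h3:5  h4:5  h5:0  h6:0 → peak 10
Job 3@3: h1:10  h2:7  h3:7  h4:5  h5:0  h6:0 → peak 10
Job 3@4: h1:10  h2:7  h3:5  h4:7  h5:0  h6:0 → peak 10
Job 3@5: h1:10  h2:7  h3:5  h4:5  h5:2  h6:0 → peak 10
Job 3@6: h1:10  h2:7  h3:5  h4:5  h5:0  h6:2 → peak 10
Best is Job 3@2, peak 10.

10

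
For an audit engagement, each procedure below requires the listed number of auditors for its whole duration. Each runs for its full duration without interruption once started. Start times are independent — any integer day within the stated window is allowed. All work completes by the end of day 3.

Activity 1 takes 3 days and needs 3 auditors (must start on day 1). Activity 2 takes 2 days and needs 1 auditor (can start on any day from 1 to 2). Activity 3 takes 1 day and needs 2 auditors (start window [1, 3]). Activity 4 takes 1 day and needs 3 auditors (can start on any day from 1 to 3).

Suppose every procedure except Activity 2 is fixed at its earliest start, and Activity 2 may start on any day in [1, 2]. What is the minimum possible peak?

8

Activity 2@1: d1:9  d2:4  d3:3 → peak 9
Activity 2@2: d1:8  d2:4  d3:4 → peak 8
Best is Activity 2@2, peak 8.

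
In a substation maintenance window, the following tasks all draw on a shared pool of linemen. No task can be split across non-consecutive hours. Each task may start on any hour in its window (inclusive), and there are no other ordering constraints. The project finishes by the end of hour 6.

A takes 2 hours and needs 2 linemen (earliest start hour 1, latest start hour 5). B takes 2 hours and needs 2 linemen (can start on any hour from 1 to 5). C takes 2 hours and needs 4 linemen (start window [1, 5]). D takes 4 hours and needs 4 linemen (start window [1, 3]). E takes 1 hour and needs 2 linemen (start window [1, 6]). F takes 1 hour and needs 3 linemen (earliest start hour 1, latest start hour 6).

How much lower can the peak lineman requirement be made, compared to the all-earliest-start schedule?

Early-start peak: h1:17  h2:12  h3:4  h4:4  h5:0  h6:0 ⇒ 17.
Leveled (A@1, B@3, C@1, D@3, E@5, F@6): h1:6  h2:6  h3:6  h4:6  h5:6  h6:7 ⇒ 7.
Reduction 17 − 7 = 10.

10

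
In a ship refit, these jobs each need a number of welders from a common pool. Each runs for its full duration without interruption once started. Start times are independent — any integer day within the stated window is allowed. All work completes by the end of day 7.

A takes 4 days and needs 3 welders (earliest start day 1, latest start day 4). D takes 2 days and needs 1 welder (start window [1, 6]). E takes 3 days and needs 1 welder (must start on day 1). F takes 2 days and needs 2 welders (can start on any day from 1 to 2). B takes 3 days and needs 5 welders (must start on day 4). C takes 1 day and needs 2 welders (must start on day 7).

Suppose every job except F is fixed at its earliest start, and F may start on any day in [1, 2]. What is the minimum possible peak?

8

F@1: d1:7  d2:7  d3:4  d4:8  d5:5  d6:5  d7:2 → peak 8
F@2: d1:5  d2:7  d3:6  d4:8  d5:5  d6:5  d7:2 → peak 8
Best is F@1, peak 8.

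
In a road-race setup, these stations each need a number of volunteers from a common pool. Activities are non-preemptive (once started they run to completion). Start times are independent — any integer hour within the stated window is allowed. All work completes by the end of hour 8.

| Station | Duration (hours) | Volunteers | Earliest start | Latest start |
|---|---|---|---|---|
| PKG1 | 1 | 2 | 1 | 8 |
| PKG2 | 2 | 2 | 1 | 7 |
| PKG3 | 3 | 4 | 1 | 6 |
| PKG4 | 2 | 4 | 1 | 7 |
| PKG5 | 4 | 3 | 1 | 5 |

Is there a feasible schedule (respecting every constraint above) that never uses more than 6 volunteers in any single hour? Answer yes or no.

no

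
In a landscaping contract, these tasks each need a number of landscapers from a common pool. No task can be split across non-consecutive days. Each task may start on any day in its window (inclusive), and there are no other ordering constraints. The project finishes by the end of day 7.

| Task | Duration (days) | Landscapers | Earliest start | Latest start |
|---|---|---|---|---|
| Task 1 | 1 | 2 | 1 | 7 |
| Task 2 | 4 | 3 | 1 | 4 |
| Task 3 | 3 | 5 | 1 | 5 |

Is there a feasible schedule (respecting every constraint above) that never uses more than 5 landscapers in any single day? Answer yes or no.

Schedule Task 1@1, Task 2@1, Task 3@5: d1:5  d2:3  d3:3  d4:3  d5:5  d6:5  d7:5 — peak 5 ≤ 5.

yes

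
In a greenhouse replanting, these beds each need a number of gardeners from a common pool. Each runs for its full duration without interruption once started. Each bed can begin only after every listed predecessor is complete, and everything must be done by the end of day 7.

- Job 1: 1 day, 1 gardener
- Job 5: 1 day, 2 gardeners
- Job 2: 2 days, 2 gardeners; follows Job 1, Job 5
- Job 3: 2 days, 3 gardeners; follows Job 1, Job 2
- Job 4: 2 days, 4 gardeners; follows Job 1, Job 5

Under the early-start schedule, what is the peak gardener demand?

6

Early-start schedule: Job 1@1, Job 5@1, Job 2@2, Job 3@4, Job 4@2.
Load per day: day 1: 3, day 2: 6, day 3: 6, day 4: 3, day 5: 3, day 6: 0, day 7: 0.
Peak is 6.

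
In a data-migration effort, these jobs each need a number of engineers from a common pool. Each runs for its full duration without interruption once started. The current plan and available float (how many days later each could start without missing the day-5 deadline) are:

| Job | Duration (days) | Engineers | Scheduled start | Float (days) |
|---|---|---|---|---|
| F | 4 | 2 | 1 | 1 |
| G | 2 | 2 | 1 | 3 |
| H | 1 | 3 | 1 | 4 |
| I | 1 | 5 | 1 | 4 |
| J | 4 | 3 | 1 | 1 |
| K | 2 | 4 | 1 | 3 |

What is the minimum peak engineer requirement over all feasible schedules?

Early-start (F@1, G@1, H@1, I@1, J@1, K@1) gives peak 19: d1:19  d2:11  d3:5  d4:5  d5:0.
Shift I→5, J→2, K→3.
Schedule F@1, G@1, H@1, I@5, J@2, K@3: d1:7  d2:7  d3:9  d4:9  d5:8 — peak 9.

9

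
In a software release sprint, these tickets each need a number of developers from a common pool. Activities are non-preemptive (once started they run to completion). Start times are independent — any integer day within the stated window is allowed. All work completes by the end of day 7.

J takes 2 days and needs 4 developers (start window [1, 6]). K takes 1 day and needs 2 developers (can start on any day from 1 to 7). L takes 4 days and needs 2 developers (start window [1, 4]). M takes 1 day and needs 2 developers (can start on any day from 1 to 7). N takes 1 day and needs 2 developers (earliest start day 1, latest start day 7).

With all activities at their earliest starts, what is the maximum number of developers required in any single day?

Early-start schedule: J@1, K@1, L@1, M@1, N@1.
Load per day: day 1: 12, day 2: 6, day 3: 2, day 4: 2, day 5: 0, day 6: 0, day 7: 0.
Peak is 12.

12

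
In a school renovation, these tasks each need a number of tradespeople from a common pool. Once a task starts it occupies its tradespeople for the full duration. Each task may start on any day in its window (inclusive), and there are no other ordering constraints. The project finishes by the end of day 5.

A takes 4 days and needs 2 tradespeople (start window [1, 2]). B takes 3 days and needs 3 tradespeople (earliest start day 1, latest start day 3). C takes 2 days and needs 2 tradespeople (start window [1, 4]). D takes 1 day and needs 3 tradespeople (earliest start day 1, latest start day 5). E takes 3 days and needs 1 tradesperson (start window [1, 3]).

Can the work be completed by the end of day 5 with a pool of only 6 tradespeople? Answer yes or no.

Schedule A@1, B@1, C@4, D@5, E@1: d1:6  d2:6  d3:6  d4:4  d5:5 — peak 6 ≤ 6.

yes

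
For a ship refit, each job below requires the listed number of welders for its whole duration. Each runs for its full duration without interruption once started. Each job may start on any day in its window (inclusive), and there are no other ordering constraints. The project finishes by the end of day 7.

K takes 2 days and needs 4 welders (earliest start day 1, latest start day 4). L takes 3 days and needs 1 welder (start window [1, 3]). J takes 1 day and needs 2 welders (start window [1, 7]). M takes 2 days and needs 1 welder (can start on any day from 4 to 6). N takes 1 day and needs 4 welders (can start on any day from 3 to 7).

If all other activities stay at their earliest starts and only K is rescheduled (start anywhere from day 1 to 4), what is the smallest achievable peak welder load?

5

K@1: d1:7  d2:5  d3:5  d4:1  d5:1  d6:0  d7:0 → peak 7
K@2: d1:3  d2:5  d3:9  d4:1  d5:1  d6:0  d7:0 → peak 9
K@3: d1:3  d2:1  d3:9  d4:5  d5:1  d6:0  d7:0 → peak 9
K@4: d1:3  d2:1  d3:5  d4:5  d5:5  d6:0  d7:0 → peak 5
Best is K@4, peak 5.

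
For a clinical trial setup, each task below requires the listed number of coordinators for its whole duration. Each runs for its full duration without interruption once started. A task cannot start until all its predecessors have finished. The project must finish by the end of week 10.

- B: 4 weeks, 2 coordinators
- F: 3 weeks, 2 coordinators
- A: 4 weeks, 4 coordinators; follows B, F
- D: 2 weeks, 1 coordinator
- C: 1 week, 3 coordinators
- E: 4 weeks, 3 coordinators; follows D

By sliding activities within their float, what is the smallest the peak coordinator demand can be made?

7

Early-start (B@1, F@1, A@5, D@1, C@1, E@3) gives peak 8: w1:8  w2:5  w3:7  w4:5  w5:7  w6:7  w7:4  w8:4  w9:0  w10:0.
Shift C→3, E→4.
Schedule B@1, F@1, A@5, D@1, C@3, E@4: w1:5  w2:5  w3:7  w4:5  w5:7  w6:7  w7:7  w8:4  w9:0  w10:0 — peak 7.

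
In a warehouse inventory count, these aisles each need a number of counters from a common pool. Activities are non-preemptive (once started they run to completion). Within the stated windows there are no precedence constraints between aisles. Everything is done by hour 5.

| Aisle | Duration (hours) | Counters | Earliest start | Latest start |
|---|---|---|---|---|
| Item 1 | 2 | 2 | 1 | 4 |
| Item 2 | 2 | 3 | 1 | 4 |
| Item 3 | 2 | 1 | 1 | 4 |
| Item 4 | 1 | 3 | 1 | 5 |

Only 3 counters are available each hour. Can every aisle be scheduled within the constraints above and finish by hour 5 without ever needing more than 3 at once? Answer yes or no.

Schedule Item 1@1, Item 2@3, Item 3@1, Item 4@5: h1:3  h2:3  h3:3  h4:3  h5:3 — peak 3 ≤ 3.

yes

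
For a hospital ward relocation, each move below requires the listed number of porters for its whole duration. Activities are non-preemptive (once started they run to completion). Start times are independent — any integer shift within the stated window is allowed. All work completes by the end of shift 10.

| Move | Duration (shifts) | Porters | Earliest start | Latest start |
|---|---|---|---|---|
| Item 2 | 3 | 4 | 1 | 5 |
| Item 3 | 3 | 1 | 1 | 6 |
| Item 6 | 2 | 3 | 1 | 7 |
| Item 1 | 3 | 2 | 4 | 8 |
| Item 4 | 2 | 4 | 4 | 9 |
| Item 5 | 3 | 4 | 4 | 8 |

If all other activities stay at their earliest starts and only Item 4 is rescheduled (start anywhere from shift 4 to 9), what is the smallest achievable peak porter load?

Item 4@4: s1:8  s2:8  s3:5  s4:10  s5:10  s6:6  s7:0  s8:0  s9:0  s10:0 → peak 10
Item 4@5: s1:8  s2:8  s3:5  s4:6  s5:10  s6:10  s7:0  s8:0  s9:0  s10:0 → peak 10
Item 4@6: s1:8  s2:8  s3:5  s4:6  s5:6  s6:10  s7:4  s8:0  s9:0  s10:0 → peak 10
Item 4@7: s1:8  s2:8  s3:5  s4:6  s5:6  s6:6  s7:4  s8:4  s9:0  s10:0 → peak 8
Item 4@8: s1:8  s2:8  s3:5  s4:6  s5:6  s6:6  s7:0  s8:4  s9:4  s10:0 → peak 8
Item 4@9: s1:8  s2:8  s3:5  s4:6  s5:6  s6:6  s7:0  s8:0  s9:4  s10:4 → peak 8
Best is Item 4@7, peak 8.

8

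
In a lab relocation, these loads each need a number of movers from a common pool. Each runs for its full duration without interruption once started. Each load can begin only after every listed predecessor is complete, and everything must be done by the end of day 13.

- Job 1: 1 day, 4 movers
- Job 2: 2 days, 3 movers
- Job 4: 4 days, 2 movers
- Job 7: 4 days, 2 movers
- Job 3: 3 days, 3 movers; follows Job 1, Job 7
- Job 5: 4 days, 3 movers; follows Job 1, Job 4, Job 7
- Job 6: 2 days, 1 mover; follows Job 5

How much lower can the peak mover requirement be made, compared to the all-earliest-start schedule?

Early-start peak: d1:11  d2:7  d3:4  d4:4  d5:6  d6:6  d7:6  d8:3  d9:1  d10:1  d11:0  d12:0  d13:0 ⇒ 11.
Leveled (Job 1@1, Job 2@2, Job 4@1, Job 7@4, Job 3@8, Job 5@8, Job 6@12): d1:6  d2:5  d3:5  d4:4  d5:2  d6:2  d7:2  d8:6  d9:6  d10:6  d11:3  d12:1  d13:1 ⇒ 6.
Reduction 11 − 6 = 5.

5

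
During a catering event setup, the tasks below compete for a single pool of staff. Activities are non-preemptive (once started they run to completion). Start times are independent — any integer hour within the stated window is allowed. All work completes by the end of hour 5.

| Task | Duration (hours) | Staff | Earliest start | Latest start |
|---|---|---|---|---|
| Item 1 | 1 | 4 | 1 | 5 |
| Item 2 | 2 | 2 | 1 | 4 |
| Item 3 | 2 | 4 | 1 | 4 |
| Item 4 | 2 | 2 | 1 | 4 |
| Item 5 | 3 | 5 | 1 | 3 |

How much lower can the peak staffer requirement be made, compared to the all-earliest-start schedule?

9

Early-start peak: h1:17  h2:13  h3:5  h4:0  h5:0 ⇒ 17.
Leveled (Item 1@1, Item 2@2, Item 3@1, Item 4@4, Item 5@3): h1:8  h2:6  h3:7  h4:7  h5:7 ⇒ 8.
Reduction 17 − 8 = 9.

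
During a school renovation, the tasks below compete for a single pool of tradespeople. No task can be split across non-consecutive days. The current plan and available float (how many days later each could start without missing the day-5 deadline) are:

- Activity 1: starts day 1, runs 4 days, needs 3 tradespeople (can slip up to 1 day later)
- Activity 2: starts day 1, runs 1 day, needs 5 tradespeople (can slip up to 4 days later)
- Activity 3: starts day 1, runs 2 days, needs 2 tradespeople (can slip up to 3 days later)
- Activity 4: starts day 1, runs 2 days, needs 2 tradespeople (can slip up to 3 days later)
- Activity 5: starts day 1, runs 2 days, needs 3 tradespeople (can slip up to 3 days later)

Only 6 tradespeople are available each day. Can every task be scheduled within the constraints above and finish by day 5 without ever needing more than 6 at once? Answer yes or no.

no

Total tradesperson-days = 31; over 5 days the average is 31/5 > 6, so some day must exceed 6.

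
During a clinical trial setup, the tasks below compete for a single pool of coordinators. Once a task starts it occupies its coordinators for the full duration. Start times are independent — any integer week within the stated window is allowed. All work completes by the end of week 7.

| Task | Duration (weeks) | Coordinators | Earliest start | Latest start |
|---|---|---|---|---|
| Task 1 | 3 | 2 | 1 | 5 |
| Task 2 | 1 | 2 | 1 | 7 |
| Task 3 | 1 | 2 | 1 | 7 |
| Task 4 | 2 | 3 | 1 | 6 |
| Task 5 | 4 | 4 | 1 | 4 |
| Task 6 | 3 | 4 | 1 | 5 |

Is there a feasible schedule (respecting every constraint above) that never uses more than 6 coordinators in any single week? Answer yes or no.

no

Total coordinator-weeks = 44; over 7 weeks the average is 44/7 > 6, so some week must exceed 6.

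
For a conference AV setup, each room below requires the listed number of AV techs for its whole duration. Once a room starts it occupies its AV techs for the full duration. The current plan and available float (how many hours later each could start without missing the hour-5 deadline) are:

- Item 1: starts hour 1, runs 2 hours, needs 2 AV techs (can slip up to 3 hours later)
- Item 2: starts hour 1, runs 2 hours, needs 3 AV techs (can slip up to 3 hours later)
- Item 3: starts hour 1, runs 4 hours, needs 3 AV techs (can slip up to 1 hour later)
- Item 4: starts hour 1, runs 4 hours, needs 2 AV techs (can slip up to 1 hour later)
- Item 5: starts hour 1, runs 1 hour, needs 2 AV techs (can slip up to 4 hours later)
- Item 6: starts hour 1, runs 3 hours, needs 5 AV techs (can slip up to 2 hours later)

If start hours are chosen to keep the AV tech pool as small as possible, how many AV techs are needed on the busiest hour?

10

Early-start (Item 1@1, Item 2@1, Item 3@1, Item 4@1, Item 5@1, Item 6@1) gives peak 17: h1:17  h2:15  h3:10  h4:5  h5:0.
Shift Item 5→5, Item 6→3.
Schedule Item 1@1, Item 2@1, Item 3@1, Item 4@1, Item 5@5, Item 6@3: h1:10  h2:10  h3:10  h4:10  h5:7 — peak 10.
Total AV tech-hours = 47 over 5 hours ⇒ peak ≥ ⌈47/5⌉ = 10, so 10 is optimal.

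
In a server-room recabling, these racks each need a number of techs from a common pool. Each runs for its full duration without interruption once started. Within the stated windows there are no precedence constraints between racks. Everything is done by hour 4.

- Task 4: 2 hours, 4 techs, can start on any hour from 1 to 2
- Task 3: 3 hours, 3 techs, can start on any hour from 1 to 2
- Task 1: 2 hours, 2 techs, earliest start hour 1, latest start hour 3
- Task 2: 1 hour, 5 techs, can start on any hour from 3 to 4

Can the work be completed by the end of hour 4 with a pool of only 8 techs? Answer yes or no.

yes

Schedule Task 4@1, Task 3@1, Task 1@3, Task 2@4: h1:7  h2:7  h3:5  h4:7 — peak 7 ≤ 8.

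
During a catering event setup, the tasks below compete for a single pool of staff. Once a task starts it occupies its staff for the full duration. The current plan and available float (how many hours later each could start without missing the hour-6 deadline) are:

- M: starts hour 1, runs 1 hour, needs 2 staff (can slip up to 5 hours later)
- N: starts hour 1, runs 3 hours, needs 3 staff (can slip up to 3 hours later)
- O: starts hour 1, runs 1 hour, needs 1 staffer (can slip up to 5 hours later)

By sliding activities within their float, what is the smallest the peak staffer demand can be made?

Early-start (M@1, N@1, O@1) gives peak 6: h1:6  h2:3  h3:3  h4:0  h5:0  h6:0.
Shift N→2.
Schedule M@1, N@2, O@1: h1:3  h2:3  h3:3  h4:3  h5:0  h6:0 — peak 3.

3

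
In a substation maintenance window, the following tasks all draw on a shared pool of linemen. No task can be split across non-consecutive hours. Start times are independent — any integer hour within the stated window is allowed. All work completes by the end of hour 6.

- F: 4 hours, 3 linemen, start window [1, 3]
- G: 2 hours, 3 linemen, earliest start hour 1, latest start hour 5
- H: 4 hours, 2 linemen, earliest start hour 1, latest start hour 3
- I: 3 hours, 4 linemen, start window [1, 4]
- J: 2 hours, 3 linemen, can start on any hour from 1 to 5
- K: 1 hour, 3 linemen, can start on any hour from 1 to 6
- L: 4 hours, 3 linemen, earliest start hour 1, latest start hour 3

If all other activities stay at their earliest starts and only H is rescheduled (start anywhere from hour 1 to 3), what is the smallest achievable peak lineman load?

19

H@1: h1:21  h2:18  h3:12  h4:8  h5:0  h6:0 → peak 21
H@2: h1:19  h2:18  h3:12  h4:8  h5:2  h6:0 → peak 19
H@3: h1:19  h2:16  h3:12  h4:8  h5:2  h6:2 → peak 19
Best is H@2, peak 19.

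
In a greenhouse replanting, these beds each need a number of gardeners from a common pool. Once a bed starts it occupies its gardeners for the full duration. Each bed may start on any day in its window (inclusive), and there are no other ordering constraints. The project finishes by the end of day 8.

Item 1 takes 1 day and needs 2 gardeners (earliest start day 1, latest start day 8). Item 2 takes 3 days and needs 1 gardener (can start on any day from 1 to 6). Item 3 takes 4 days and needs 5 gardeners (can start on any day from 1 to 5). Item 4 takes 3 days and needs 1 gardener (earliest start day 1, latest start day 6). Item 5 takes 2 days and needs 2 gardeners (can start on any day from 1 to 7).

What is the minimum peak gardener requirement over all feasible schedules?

5

Early-start (Item 1@1, Item 2@1, Item 3@1, Item 4@1, Item 5@1) gives peak 11: d1:11  d2:9  d3:7  d4:5  d5:0  d6:0  d7:0  d8:0.
Shift Item 3→4, Item 5→2.
Schedule Item 1@1, Item 2@1, Item 3@4, Item 4@1, Item 5@2: d1:4  d2:4  d3:4  d4:5  d5:5  d6:5  d7:5  d8:0 — peak 5.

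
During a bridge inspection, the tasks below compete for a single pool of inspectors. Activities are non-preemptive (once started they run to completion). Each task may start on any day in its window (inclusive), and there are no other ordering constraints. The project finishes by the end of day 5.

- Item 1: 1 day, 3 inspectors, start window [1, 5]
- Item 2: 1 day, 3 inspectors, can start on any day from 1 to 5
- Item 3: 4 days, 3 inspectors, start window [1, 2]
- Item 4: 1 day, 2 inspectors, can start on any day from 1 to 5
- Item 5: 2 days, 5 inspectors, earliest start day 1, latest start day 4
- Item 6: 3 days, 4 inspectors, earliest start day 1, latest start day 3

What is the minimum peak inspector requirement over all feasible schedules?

Early-start (Item 1@1, Item 2@1, Item 3@1, Item 4@1, Item 5@1, Item 6@1) gives peak 20: d1:20  d2:12  d3:7  d4:3  d5:0.
Shift Item 3→2, Item 4→2, Item 5→4.
Schedule Item 1@1, Item 2@1, Item 3@2, Item 4@2, Item 5@4, Item 6@1: d1:10  d2:9  d3:7  d4:8  d5:8 — peak 10.

10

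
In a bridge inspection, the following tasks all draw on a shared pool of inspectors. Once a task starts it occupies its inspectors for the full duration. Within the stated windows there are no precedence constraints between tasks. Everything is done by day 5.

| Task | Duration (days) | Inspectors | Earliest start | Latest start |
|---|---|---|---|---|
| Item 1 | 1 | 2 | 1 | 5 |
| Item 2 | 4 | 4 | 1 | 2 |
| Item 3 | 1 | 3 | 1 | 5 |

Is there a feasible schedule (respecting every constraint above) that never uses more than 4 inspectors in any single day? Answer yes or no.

no

Total inspector-days = 21; over 5 days the average is 21/5 > 4, so some day must exceed 4.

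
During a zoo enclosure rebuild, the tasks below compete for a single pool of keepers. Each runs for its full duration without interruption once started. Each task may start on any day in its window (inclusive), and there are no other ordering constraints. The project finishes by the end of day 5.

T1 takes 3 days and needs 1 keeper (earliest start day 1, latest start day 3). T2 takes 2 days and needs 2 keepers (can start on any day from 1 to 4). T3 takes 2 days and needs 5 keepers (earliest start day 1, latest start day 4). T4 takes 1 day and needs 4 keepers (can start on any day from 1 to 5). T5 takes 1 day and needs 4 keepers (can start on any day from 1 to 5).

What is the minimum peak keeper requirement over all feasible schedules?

6

Early-start (T1@1, T2@1, T3@1, T4@1, T5@1) gives peak 16: d1:16  d2:8  d3:1  d4:0  d5:0.
Shift T2→3, T4→4, T5→5.
Schedule T1@1, T2@3, T3@1, T4@4, T5@5: d1:6  d2:6  d3:3  d4:6  d5:4 — peak 6.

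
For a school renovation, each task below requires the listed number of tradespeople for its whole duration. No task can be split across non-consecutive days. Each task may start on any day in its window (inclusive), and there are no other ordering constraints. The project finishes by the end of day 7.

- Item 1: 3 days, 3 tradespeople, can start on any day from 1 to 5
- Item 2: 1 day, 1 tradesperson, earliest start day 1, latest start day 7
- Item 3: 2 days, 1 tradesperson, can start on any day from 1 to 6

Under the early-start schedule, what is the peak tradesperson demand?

5

Early-start schedule: Item 1@1, Item 2@1, Item 3@1.
Load per day: day 1: 5, day 2: 4, day 3: 3, day 4: 0, day 5: 0, day 6: 0, day 7: 0.
Peak is 5.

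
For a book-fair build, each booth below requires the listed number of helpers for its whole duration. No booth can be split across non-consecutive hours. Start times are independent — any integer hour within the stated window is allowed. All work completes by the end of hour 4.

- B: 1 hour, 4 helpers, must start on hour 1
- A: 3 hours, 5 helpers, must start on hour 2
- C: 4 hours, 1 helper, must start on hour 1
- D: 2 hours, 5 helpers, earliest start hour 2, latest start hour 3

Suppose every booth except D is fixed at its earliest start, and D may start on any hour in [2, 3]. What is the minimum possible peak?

11

D@2: h1:5  h2:11  h3:11  h4:6 → peak 11
D@3: h1:5  h2:6  h3:11  h4:11 → peak 11
Best is D@2, peak 11.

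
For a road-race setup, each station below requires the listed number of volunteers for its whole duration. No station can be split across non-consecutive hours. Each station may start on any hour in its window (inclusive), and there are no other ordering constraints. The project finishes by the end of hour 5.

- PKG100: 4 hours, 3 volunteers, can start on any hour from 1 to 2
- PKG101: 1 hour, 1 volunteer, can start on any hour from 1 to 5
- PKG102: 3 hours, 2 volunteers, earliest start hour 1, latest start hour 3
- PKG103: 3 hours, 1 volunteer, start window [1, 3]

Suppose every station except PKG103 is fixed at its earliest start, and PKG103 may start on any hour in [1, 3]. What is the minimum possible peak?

PKG103@1: h1:7  h2:6  h3:6  h4:3  h5:0 → peak 7
PKG103@2: h1:6  h2:6  h3:6  h4:4  h5:0 → peak 6
PKG103@3: h1:6  h2:5  h3:6  h4:4  h5:1 → peak 6
Best is PKG103@2, peak 6.

6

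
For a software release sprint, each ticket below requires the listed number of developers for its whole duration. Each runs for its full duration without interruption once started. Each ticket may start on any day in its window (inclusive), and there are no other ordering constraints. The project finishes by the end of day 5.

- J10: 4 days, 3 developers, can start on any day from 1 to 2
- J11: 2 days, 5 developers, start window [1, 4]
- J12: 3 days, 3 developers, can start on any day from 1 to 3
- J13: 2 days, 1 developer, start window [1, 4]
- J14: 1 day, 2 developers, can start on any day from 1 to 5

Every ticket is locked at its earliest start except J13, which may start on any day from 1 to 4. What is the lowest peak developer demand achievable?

J13@1: d1:14  d2:12  d3:6  d4:3  d5:0 → peak 14
J13@2: d1:13  d2:12  d3:7  d4:3  d5:0 → peak 13
J13@3: d1:13  d2:11  d3:7  d4:4  d5:0 → peak 13
J13@4: d1:13  d2:11  d3:6  d4:4  d5:1 → peak 13
Best is J13@2, peak 13.

13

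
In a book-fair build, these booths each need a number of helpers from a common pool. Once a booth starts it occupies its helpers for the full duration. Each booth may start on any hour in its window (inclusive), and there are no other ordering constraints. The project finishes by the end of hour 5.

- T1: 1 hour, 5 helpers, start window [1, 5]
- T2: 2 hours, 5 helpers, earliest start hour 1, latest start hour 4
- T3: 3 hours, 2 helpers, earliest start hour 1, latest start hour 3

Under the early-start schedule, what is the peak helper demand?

12

Early-start schedule: T1@1, T2@1, T3@1.
Load per hour: hour 1: 12, hour 2: 7, hour 3: 2, hour 4: 0, hour 5: 0.
Peak is 12.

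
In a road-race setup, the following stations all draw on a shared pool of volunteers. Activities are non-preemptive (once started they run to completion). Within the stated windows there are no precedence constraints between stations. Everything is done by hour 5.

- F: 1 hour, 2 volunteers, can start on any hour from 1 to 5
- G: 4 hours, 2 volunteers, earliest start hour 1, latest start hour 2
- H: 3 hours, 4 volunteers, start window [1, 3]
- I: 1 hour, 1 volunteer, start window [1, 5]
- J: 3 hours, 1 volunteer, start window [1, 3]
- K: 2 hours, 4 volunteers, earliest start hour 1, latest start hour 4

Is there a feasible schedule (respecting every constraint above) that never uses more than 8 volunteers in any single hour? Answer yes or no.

yes

Schedule F@1, G@2, H@1, I@1, J@2, K@4: h1:7  h2:7  h3:7  h4:7  h5:6 — peak 7 ≤ 8.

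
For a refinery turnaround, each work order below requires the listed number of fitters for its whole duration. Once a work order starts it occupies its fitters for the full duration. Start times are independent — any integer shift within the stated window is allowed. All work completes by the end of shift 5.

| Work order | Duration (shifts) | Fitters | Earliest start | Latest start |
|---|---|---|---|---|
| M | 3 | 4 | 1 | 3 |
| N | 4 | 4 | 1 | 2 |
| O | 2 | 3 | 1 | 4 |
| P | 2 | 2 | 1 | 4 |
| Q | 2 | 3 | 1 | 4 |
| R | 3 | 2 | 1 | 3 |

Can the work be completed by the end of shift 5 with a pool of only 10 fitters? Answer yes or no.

no

The minimum achievable peak is 11; 10 < 11, so no feasible schedule stays within the cap.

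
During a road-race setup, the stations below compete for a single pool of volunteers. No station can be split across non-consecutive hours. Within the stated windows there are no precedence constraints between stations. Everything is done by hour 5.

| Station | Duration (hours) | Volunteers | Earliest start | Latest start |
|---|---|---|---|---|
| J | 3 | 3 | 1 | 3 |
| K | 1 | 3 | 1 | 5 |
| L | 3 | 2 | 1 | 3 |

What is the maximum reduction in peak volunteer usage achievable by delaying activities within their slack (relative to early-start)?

Early-start peak: h1:8  h2:5  h3:5  h4:0  h5:0 ⇒ 8.
Leveled (J@1, K@4, L@1): h1:5  h2:5  h3:5  h4:3  h5:0 ⇒ 5.
Reduction 8 − 5 = 3.

3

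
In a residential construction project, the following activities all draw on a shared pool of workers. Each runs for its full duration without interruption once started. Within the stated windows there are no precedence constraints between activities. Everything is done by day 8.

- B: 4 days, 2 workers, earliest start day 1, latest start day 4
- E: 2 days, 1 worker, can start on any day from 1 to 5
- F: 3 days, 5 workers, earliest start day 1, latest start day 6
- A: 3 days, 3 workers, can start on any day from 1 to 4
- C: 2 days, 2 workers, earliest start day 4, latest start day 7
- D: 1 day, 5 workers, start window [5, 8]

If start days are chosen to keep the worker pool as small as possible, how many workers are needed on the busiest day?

Early-start (B@1, E@1, F@1, A@1, C@4, D@5) gives peak 11: d1:11  d2:11  d3:10  d4:4  d5:7  d6:0  d7:0  d8:0.
Shift F→4, C→5, D→7.
Schedule B@1, E@1, F@4, A@1, C@5, D@7: d1:6  d2:6  d3:5  d4:7  d5:7  d6:7  d7:5  d8:0 — peak 7.

7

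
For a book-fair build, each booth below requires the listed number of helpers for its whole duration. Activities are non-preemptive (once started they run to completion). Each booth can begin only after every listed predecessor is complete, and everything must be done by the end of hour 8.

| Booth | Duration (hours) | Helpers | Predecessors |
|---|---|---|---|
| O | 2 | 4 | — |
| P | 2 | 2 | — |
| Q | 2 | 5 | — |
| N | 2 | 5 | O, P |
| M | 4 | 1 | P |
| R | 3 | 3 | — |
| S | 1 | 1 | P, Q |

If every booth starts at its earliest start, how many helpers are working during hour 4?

At early start, hour 4 has: N, M.
Demand: 5 + 1 = 6.

6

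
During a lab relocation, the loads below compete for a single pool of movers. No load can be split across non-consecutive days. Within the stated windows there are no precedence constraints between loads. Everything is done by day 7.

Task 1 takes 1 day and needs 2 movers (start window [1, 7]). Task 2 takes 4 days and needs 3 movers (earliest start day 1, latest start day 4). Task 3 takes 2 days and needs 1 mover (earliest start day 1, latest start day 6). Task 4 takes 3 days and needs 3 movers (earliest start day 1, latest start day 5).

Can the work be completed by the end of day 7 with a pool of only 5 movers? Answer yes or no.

Schedule Task 1@1, Task 2@1, Task 3@2, Task 4@5: d1:5  d2:4  d3:4  d4:3  d5:3  d6:3  d7:3 — peak 5 ≤ 5.

yes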